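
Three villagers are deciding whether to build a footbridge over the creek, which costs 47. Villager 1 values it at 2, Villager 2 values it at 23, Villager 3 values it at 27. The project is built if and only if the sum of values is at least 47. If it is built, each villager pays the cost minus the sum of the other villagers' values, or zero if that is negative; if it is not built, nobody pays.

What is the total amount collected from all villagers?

Total value 52 ≥ cost 47, so it is built.
Villager 1: others sum to 50; max(0, 47 - 50) = 0.
Villager 2: others sum to 29; max(0, 47 - 29) = 18.
Villager 3: others sum to 25; max(0, 47 - 25) = 22.
Total collected = 0 + 18 + 22 = 40.

40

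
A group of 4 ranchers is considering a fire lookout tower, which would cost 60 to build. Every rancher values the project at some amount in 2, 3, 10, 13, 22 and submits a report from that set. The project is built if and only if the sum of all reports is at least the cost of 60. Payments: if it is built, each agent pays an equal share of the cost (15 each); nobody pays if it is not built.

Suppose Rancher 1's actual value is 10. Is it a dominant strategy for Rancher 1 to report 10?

Consider the case where Rancher 2 reports 10, Rancher 3 reports 22 and Rancher 4 reports 22.
Truthful report 10: project built, pays 15, utility 10 - 15 = -5.
Report 2 instead: project not built, utility 0.
Since 0 > -5, reporting 2 is strictly better here, so truthful reporting is not dominant.

No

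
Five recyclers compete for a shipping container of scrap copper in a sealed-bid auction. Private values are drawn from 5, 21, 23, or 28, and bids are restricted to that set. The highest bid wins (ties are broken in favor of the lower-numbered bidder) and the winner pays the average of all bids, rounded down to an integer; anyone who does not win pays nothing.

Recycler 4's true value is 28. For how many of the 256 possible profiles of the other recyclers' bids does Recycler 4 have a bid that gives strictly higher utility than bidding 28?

24

Others bid (5, 5, 5, 5): truth gives 19; bid 21 gives 20 > 19. Violating.
Others bid (5, 5, 5, 21): truth gives 16; bid 21 gives 17 > 16. Violating.
Others bid (5, 5, 5, 23): truth gives 15; bid 23 gives 16 > 15. Violating.
Others bid (5, 5, 21, 5): truth gives 16; bid 23 gives 17 > 16. Violating.
Others bid (5, 5, 5, 28): truth gives 14; no alternative beats it.
Others bid (5, 5, 21, 28): truth gives 11; no alternative beats it.
(Checking all 256 profiles: 24 have a profitable deviation, 232 do not.)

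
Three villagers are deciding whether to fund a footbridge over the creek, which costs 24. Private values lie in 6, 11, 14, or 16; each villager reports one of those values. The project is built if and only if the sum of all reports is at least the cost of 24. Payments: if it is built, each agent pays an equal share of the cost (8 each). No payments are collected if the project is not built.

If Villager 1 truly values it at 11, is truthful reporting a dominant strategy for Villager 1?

Consider the case where Villager 2 reports 6 and Villager 3 reports 6.
Truthful report 11: project not built, utility 0.
Report 14 instead: project built, pays 8, utility 11 - 8 = 3.
Since 3 > 0, reporting 14 is strictly better here, so truthful reporting is not dominant.

No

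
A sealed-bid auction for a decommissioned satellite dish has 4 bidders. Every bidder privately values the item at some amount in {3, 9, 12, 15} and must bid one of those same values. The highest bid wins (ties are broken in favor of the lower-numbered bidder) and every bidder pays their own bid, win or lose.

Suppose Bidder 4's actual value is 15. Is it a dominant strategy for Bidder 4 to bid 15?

Consider the case where Bidder 1 bids 3, Bidder 2 bids 3 and Bidder 3 bids 3.
Truthful bid 15: wins, pays 15, utility 15 - 15 = 0.
Bid 9 instead: wins, pays 9, utility 15 - 9 = 6.
Since 6 > 0, bidding 9 is strictly better here, so truthful bidding is not dominant.

No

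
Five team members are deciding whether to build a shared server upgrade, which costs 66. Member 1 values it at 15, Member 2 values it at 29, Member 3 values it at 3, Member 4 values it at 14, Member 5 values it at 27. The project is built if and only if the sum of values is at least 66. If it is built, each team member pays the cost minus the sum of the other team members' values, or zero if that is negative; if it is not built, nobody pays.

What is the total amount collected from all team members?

Total value 88 ≥ cost 66, so it is built.
Member 1: others sum to 73; max(0, 66 - 73) = 0.
Member 2: others sum to 59; max(0, 66 - 59) = 7.
Member 3: others sum to 85; max(0, 66 - 85) = 0.
Member 4: others sum to 74; max(0, 66 - 74) = 0.
Member 5: others sum to 61; max(0, 66 - 61) = 5.
Total collected = 0 + 7 + 0 + 0 + 5 = 12.

12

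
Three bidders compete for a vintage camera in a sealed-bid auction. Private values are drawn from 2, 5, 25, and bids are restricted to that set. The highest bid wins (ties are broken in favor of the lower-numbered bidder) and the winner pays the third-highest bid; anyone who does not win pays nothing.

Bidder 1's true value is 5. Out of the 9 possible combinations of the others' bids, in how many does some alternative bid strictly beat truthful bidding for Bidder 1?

2

Others bid (2, 25): truth gives 0; bid 25 gives 3 > 0. Violating.
Others bid (25, 2): truth gives 0; bid 25 gives 3 > 0. Violating.
Others bid (2, 2): truth gives 3; no alternative beats it.
Others bid (2, 5): truth gives 3; no alternative beats it.
(Checking all 9 profiles: 2 have a profitable deviation, 7 do not.)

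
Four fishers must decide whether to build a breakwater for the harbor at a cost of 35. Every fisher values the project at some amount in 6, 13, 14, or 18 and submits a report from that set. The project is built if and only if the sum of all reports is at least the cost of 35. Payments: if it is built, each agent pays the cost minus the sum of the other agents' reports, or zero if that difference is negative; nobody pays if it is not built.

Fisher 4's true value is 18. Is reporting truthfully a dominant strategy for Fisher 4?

Check each profile of the others' reports and compare truth against every alternative report.
Others report (6, 6, 6): truth gives 1, best alternative gives 0.
Others report (6, 13, 18): truth gives 18, best alternative gives 18.
Others report (6, 14, 18): truth gives 18, best alternative gives 18.
Others report (6, 18, 13): truth gives 18, best alternative gives 18.
Others report (6, 18, 14): truth gives 18, best alternative gives 18.
Others report (6, 18, 18): truth gives 18, best alternative gives 18.
(Remaining 58 profiles checked similarly; truth is weakly best in each.)
In every case the truthful report is at least as good as any alternative, so it is a dominant strategy.

Yes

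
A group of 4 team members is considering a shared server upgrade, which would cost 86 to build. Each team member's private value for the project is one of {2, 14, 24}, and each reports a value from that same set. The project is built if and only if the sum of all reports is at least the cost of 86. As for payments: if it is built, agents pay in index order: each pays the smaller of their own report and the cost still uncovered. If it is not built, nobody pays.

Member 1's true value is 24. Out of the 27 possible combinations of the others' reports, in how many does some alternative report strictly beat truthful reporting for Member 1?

1

Others report (24, 24, 24): truth gives 0; report 14 gives 10 > 0. Violating.
Others report (2, 2, 2): truth gives 0; no alternative beats it.
Others report (2, 2, 14): truth gives 0; no alternative beats it.
(Checking all 27 profiles: 1 has a profitable deviation, 26 do not.)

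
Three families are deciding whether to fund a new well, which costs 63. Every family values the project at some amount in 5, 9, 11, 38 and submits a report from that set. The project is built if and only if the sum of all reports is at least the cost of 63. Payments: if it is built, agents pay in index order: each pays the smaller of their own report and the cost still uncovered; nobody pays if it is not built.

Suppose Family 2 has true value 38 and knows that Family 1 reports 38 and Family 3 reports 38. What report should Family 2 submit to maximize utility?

Report 5: project built, pays 5, utility 38 - 5 = 33.
Report 9: project built, pays 9, utility 38 - 9 = 29.
Report 11: project built, pays 11, utility 38 - 11 = 27.
Report 38: project built, pays 25, utility 38 - 25 = 13.
The best choice is 5 with utility 33.

5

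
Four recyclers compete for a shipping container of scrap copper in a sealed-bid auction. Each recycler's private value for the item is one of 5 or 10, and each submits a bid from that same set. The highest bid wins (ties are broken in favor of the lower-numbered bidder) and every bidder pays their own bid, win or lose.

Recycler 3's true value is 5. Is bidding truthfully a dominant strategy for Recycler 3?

Check each profile of the others' bids and compare truth against every alternative bid.
Others bid (5, 10, 5): truth gives -5, best alternative gives -10.
Others bid (5, 10, 10): truth gives -5, best alternative gives -10.
Others bid (10, 5, 5): truth gives -5, best alternative gives -10.
Others bid (10, 5, 10): truth gives -5, best alternative gives -10.
Others bid (10, 10, 5): truth gives -5, best alternative gives -10.
Others bid (10, 10, 10): truth gives -5, best alternative gives -10.
(Remaining 2 profiles checked similarly; truth is weakly best in each.)
In every case the truthful bid is at least as good as any alternative, so it is a dominant strategy.

Yes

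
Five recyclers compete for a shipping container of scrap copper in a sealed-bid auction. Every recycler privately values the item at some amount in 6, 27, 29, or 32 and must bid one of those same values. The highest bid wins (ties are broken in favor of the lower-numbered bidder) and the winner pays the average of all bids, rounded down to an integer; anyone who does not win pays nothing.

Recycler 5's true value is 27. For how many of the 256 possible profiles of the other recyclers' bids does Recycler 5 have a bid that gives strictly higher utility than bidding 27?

Others bid (6, 6, 6, 27): truth gives 0; bid 29 gives 13 > 0. Violating.
Others bid (6, 6, 6, 29): truth gives 0; bid 32 gives 12 > 0. Violating.
Others bid (6, 6, 27, 6): truth gives 0; bid 29 gives 13 > 0. Violating.
Others bid (6, 6, 27, 27): truth gives 0; bid 29 gives 8 > 0. Violating.
Others bid (6, 6, 6, 6): truth gives 17; no alternative beats it.
Others bid (6, 6, 6, 32): truth gives 0; no alternative beats it.
(Checking all 256 profiles: 64 have a profitable deviation, 192 do not.)

64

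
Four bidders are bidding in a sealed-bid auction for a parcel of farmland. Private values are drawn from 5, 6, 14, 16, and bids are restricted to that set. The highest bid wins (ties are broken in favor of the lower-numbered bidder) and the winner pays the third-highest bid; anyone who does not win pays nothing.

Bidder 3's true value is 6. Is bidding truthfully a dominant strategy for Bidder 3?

No

Consider the case where Bidder 1 bids 5, Bidder 2 bids 5 and Bidder 4 bids 14.
Truthful bid 6: loses, pays 0, utility 0.
Bid 14 instead: wins, pays 5, utility 6 - 5 = 1.
Since 1 > 0, bidding 14 is strictly better here, so truthful bidding is not dominant.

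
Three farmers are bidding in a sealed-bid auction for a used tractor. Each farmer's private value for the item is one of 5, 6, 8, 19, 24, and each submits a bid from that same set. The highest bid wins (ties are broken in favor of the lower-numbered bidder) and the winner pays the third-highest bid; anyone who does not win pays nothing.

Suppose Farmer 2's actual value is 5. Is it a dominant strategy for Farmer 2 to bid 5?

Yes

Check each profile of the others' bids and compare truth against every alternative bid.
Others bid (5, 5): truth gives 0, best alternative gives 0.
Others bid (5, 6): truth gives 0, best alternative gives 0.
Others bid (5, 8): truth gives 0, best alternative gives 0.
Others bid (5, 19): truth gives 0, best alternative gives 0.
Others bid (5, 24): truth gives 0, best alternative gives 0.
Others bid (6, 5): truth gives 0, best alternative gives 0.
(Remaining 19 profiles checked similarly; truth is weakly best in each.)
In every case the truthful bid is at least as good as any alternative, so it is a dominant strategy.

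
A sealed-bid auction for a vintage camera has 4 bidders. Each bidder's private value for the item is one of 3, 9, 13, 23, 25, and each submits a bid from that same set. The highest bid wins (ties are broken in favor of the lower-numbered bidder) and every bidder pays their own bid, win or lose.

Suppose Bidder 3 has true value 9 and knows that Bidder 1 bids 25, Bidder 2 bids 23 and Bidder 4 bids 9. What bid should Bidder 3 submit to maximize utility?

3

Bid 3: loses but pays 3, utility -3.
Bid 9: loses but pays 9, utility -9.
Bid 13: loses but pays 13, utility -13.
Bid 23: loses but pays 23, utility -23.
Bid 25: loses but pays 25, utility -25.
The best choice is 3 with utility -3.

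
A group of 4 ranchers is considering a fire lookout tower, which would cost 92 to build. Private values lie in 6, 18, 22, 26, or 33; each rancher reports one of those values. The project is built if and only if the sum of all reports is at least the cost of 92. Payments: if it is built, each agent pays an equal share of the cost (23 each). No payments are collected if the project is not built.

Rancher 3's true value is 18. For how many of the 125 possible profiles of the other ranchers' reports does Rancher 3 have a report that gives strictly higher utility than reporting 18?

25

Others report (18, 26, 33): truth gives -5; report 6 gives 0 > -5. Violating.
Others report (18, 33, 26): truth gives -5; report 6 gives 0 > -5. Violating.
Others report (18, 33, 33): truth gives -5; report 6 gives 0 > -5. Violating.
Others report (22, 22, 33): truth gives -5; report 6 gives 0 > -5. Violating.
Others report (6, 6, 6): truth gives 0; no alternative beats it.
Others report (6, 6, 18): truth gives 0; no alternative beats it.
(Checking all 125 profiles: 25 have a profitable deviation, 100 do not.)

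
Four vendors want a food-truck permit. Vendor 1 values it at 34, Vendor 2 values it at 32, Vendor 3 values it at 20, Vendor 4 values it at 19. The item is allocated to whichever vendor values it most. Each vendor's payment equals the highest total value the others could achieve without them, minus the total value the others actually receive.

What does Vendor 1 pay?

32

Vendor 1 has the highest value and receives the item.
Without Vendor 1, the item would go to the next-highest value, 32, so the others could achieve 32.
With Vendor 1 present and winning, the others receive nothing, so their total is 0.
Payment = 32 - 0 = 32.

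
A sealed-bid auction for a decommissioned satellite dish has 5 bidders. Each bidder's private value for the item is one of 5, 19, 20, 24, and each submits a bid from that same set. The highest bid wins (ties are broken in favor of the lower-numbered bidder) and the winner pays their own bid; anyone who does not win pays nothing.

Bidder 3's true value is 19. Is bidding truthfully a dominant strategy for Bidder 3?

Check each profile of the others' bids and compare truth against every alternative bid.
Others bid (5, 5, 5, 5): truth gives 0, best alternative gives 0.
Others bid (5, 5, 5, 19): truth gives 0, best alternative gives 0.
Others bid (5, 5, 5, 20): truth gives 0, best alternative gives 0.
Others bid (5, 5, 5, 24): truth gives 0, best alternative gives 0.
Others bid (5, 5, 19, 5): truth gives 0, best alternative gives 0.
Others bid (5, 5, 19, 19): truth gives 0, best alternative gives 0.
(Remaining 250 profiles checked similarly; truth is weakly best in each.)
In every case the truthful bid is at least as good as any alternative, so it is a dominant strategy.

Yes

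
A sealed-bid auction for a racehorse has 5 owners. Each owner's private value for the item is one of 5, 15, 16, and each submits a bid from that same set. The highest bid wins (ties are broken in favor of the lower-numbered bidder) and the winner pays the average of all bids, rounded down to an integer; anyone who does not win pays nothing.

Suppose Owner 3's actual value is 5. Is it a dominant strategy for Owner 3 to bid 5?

Yes

Check each profile of the others' bids and compare truth against every alternative bid.
Others bid (5, 5, 15, 15): truth gives 0, best alternative gives -6.
Others bid (5, 5, 5, 15): truth gives 0, best alternative gives -4.
Others bid (5, 5, 15, 5): truth gives 0, best alternative gives -4.
Others bid (5, 5, 5, 5): truth gives 0, best alternative gives -2.
Others bid (5, 5, 5, 16): truth gives 0, best alternative gives 0.
Others bid (5, 5, 15, 16): truth gives 0, best alternative gives 0.
(Remaining 75 profiles checked similarly; truth is weakly best in each.)
In every case the truthful bid is at least as good as any alternative, so it is a dominant strategy.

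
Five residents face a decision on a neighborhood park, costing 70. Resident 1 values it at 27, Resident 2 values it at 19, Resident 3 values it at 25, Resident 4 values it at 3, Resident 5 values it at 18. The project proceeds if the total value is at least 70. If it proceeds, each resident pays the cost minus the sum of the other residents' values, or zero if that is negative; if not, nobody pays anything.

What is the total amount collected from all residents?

Total value 92 ≥ cost 70, so it is built.
Resident 1: others sum to 65; max(0, 70 - 65) = 5.
Resident 2: others sum to 73; max(0, 70 - 73) = 0.
Resident 3: others sum to 67; max(0, 70 - 67) = 3.
Resident 4: others sum to 89; max(0, 70 - 89) = 0.
Resident 5: others sum to 74; max(0, 70 - 74) = 0.
Total collected = 5 + 0 + 3 + 0 + 0 = 8.

8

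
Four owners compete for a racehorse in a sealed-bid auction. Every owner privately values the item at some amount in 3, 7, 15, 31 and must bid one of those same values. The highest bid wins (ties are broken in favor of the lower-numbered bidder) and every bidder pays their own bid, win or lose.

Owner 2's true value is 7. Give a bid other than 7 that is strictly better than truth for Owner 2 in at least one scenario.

3

Suppose Owner 1 bids 3, Owner 3 bids 3 and Owner 4 bids 15.
Bid 7: loses but pays 7, utility -7.
Bid 3: loses but pays 3, utility -3.
So bidding 3 beats truth here (-3 > -7).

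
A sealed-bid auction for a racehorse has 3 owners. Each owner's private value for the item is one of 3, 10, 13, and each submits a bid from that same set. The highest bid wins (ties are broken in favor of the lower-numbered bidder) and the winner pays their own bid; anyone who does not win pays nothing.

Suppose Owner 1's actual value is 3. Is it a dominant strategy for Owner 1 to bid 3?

Yes

Check each profile of the others' bids and compare truth against every alternative bid.
Others bid (3, 3): truth gives 0, best alternative gives -7.
Others bid (3, 10): truth gives 0, best alternative gives -7.
Others bid (10, 3): truth gives 0, best alternative gives -7.
Others bid (10, 10): truth gives 0, best alternative gives -7.
Others bid (3, 13): truth gives 0, best alternative gives 0.
Others bid (10, 13): truth gives 0, best alternative gives 0.
(Remaining 3 profiles checked similarly; truth is weakly best in each.)
In every case the truthful bid is at least as good as any alternative, so it is a dominant strategy.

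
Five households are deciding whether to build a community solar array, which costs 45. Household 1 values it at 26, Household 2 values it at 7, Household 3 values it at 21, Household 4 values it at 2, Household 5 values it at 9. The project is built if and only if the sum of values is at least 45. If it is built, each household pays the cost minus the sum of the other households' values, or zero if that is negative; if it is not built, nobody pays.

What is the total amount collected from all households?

Total value 65 ≥ cost 45, so it is built.
Household 1: others sum to 39; max(0, 45 - 39) = 6.
Household 2: others sum to 58; max(0, 45 - 58) = 0.
Household 3: others sum to 44; max(0, 45 - 44) = 1.
Household 4: others sum to 63; max(0, 45 - 63) = 0.
Household 5: others sum to 56; max(0, 45 - 56) = 0.
Total collected = 6 + 0 + 1 + 0 + 0 = 7.

7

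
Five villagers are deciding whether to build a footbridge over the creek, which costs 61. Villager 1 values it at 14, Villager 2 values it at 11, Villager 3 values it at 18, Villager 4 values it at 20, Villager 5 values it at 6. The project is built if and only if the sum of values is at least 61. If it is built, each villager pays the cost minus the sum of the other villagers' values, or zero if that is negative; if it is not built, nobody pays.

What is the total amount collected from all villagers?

31

Total value 69 ≥ cost 61, so it is built.
Villager 1: others sum to 55; max(0, 61 - 55) = 6.
Villager 2: others sum to 58; max(0, 61 - 58) = 3.
Villager 3: others sum to 51; max(0, 61 - 51) = 10.
Villager 4: others sum to 49; max(0, 61 - 49) = 12.
Villager 5: others sum to 63; max(0, 61 - 63) = 0.
Total collected = 6 + 3 + 10 + 12 + 0 = 31.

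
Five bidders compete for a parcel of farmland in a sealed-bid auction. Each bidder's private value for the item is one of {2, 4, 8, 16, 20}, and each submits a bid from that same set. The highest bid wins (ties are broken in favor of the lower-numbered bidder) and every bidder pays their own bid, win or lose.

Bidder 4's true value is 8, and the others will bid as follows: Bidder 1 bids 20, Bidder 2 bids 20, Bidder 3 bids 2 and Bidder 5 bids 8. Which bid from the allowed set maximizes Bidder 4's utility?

2

Bid 2: loses but pays 2, utility -2.
Bid 4: loses but pays 4, utility -4.
Bid 8: loses but pays 8, utility -8.
Bid 16: loses but pays 16, utility -16.
Bid 20: loses but pays 20, utility -20.
The best choice is 2 with utility -2.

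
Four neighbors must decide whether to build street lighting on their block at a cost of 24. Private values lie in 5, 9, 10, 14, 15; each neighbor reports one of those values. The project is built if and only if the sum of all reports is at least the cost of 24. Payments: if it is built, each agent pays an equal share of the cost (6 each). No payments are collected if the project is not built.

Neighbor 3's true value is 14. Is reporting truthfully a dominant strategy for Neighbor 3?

Yes

Check each profile of the others' reports and compare truth against every alternative report.
Others report (5, 5, 5): truth gives 8, best alternative gives 8.
Others report (5, 5, 9): truth gives 8, best alternative gives 8.
Others report (5, 5, 10): truth gives 8, best alternative gives 8.
Others report (5, 5, 14): truth gives 8, best alternative gives 8.
Others report (5, 5, 15): truth gives 8, best alternative gives 8.
Others report (5, 9, 5): truth gives 8, best alternative gives 8.
(Remaining 119 profiles checked similarly; truth is weakly best in each.)
In every case the truthful report is at least as good as any alternative, so it is a dominant strategy.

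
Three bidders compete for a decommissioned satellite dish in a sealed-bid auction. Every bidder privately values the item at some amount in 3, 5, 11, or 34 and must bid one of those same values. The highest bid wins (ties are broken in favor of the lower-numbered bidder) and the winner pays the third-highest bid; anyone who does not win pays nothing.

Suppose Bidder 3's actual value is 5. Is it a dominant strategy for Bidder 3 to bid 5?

Consider the case where Bidder 1 bids 3 and Bidder 2 bids 5.
Truthful bid 5: loses, pays 0, utility 0.
Bid 11 instead: wins, pays 3, utility 5 - 3 = 2.
Since 2 > 0, bidding 11 is strictly better here, so truthful bidding is not dominant.

No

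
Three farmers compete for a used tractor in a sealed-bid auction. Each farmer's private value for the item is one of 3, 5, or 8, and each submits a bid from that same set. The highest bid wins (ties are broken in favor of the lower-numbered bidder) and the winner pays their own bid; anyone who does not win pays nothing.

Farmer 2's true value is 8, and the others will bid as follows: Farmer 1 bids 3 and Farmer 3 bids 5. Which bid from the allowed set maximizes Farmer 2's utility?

Bid 3: loses, pays 0, utility 0.
Bid 5: wins, pays 5, utility 8 - 5 = 3.
Bid 8: wins, pays 8, utility 8 - 8 = 0.
The best choice is 5 with utility 3.

5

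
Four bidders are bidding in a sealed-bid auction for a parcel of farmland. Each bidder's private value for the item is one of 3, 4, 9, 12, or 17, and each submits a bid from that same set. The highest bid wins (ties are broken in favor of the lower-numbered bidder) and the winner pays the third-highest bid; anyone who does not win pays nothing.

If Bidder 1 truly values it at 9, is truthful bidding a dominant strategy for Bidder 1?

No

Consider the case where Bidder 2 bids 3, Bidder 3 bids 3 and Bidder 4 bids 12.
Truthful bid 9: loses, pays 0, utility 0.
Bid 12 instead: wins, pays 3, utility 9 - 3 = 6.
Since 6 > 0, bidding 12 is strictly better here, so truthful bidding is not dominant.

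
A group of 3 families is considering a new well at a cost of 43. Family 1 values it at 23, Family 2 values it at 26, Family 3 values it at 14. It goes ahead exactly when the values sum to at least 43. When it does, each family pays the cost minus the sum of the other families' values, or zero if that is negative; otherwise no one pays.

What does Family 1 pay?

3

Total value 63 ≥ cost 43, so the project is built.
The other families' values sum to 40.
Cost minus that sum is 43 - 40 = 3.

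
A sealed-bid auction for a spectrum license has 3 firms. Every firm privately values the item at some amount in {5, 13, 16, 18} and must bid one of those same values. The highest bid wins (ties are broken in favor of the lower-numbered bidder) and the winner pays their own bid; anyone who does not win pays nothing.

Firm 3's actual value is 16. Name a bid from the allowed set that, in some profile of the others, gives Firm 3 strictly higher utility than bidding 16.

13

Suppose Firm 1 bids 5 and Firm 2 bids 5.
Bid 16: wins, pays 16, utility 16 - 16 = 0.
Bid 13: wins, pays 13, utility 16 - 13 = 3.
So bidding 13 beats truth here (3 > 0).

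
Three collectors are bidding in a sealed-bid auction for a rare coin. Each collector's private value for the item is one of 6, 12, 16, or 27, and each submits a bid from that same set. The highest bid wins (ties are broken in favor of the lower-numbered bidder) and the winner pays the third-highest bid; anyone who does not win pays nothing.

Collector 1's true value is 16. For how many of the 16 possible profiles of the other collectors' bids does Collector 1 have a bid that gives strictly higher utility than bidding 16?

Others bid (6, 27): truth gives 0; bid 27 gives 10 > 0. Violating.
Others bid (12, 27): truth gives 0; bid 27 gives 4 > 0. Violating.
Others bid (27, 6): truth gives 0; bid 27 gives 10 > 0. Violating.
Others bid (27, 12): truth gives 0; bid 27 gives 4 > 0. Violating.
Others bid (6, 6): truth gives 10; no alternative beats it.
Others bid (6, 12): truth gives 10; no alternative beats it.
(Checking all 16 profiles: 4 have a profitable deviation, 12 do not.)

4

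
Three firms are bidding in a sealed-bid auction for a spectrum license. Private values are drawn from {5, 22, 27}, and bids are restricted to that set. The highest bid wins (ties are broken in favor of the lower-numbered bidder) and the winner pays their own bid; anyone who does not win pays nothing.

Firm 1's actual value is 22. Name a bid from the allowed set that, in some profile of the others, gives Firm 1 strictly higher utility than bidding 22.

5

Suppose Firm 2 bids 5 and Firm 3 bids 5.
Bid 22: wins, pays 22, utility 22 - 22 = 0.
Bid 5: wins, pays 5, utility 22 - 5 = 17.
So bidding 5 beats truth here (17 > 0).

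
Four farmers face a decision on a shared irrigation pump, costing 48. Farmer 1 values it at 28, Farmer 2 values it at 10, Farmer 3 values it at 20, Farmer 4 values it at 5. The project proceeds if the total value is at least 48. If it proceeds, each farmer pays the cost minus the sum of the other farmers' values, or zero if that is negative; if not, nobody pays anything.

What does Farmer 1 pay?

13

Total value 63 ≥ cost 48, so the project is built.
The other farmers' values sum to 35.
Cost minus that sum is 48 - 35 = 13.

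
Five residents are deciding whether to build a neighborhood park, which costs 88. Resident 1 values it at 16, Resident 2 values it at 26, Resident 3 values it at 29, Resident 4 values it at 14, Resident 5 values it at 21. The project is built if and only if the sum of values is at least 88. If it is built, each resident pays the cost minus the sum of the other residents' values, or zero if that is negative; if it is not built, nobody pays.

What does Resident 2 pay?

Total value 106 ≥ cost 88, so the project is built.
The other residents' values sum to 80.
Cost minus that sum is 88 - 80 = 8.

8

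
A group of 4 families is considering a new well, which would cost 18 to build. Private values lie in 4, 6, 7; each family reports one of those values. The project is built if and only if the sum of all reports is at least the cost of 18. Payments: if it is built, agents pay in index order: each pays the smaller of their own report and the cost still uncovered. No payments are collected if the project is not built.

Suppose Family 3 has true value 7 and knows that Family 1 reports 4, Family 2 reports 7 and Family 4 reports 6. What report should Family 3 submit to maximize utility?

4

Report 4: project built, pays 4, utility 7 - 4 = 3.
Report 6: project built, pays 6, utility 7 - 6 = 1.
Report 7: project built, pays 7, utility 7 - 7 = 0.
The best choice is 4 with utility 3.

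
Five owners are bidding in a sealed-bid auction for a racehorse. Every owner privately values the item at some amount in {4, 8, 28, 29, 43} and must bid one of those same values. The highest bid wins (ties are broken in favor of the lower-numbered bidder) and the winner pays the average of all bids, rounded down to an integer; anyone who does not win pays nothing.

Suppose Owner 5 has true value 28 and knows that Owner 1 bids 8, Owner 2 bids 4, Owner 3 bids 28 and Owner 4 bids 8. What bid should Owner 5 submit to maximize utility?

Bid 4: loses, pays 0, utility 0.
Bid 8: loses, pays 0, utility 0.
Bid 28: loses, pays 0, utility 0.
Bid 29: wins, pays 15, utility 28 - 15 = 13.
Bid 43: wins, pays 18, utility 28 - 18 = 10.
The best choice is 29 with utility 13.

29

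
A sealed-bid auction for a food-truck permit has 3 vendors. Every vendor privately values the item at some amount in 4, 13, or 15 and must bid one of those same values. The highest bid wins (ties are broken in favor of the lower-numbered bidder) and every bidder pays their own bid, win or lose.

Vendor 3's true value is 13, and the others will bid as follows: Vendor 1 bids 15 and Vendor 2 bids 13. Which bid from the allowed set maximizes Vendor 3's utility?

4

Bid 4: loses but pays 4, utility -4.
Bid 13: loses but pays 13, utility -13.
Bid 15: loses but pays 15, utility -15.
The best choice is 4 with utility -4.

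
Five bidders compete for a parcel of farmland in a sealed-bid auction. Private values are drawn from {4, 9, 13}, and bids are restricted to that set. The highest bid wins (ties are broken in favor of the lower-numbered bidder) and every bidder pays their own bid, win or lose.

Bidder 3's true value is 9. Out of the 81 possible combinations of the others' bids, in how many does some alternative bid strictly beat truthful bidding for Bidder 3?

77

Others bid (4, 4, 4, 13): truth gives -9; bid 4 gives -4 > -9. Violating.
Others bid (4, 4, 9, 13): truth gives -9; bid 4 gives -4 > -9. Violating.
Others bid (4, 4, 13, 4): truth gives -9; bid 4 gives -4 > -9. Violating.
Others bid (4, 4, 13, 9): truth gives -9; bid 4 gives -4 > -9. Violating.
Others bid (4, 4, 4, 4): truth gives 0; no alternative beats it.
Others bid (4, 4, 4, 9): truth gives 0; no alternative beats it.
(Checking all 81 profiles: 77 have a profitable deviation, 4 do not.)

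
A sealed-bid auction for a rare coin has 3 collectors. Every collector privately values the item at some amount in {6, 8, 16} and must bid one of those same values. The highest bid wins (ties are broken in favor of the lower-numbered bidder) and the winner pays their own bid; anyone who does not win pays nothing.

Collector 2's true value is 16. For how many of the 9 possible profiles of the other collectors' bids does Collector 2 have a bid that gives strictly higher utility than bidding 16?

Others bid (6, 6): truth gives 0; bid 8 gives 8 > 0. Violating.
Others bid (6, 8): truth gives 0; bid 8 gives 8 > 0. Violating.
Others bid (6, 16): truth gives 0; no alternative beats it.
Others bid (8, 6): truth gives 0; no alternative beats it.
(Checking all 9 profiles: 2 have a profitable deviation, 7 do not.)

2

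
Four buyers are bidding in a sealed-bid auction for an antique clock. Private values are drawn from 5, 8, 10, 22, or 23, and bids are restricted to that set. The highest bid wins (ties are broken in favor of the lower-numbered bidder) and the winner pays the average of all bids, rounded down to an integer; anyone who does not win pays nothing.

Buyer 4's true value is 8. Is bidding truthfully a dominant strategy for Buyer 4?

No

Consider the case where Buyer 1 bids 5, Buyer 2 bids 5 and Buyer 3 bids 8.
Truthful bid 8: loses, pays 0, utility 0.
Bid 10 instead: wins, pays 7, utility 8 - 7 = 1.
Since 1 > 0, bidding 10 is strictly better here, so truthful bidding is not dominant.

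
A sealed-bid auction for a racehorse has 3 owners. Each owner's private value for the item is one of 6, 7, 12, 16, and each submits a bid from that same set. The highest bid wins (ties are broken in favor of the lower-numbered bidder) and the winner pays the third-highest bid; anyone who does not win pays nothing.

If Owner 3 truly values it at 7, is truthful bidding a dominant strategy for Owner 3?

No

Consider the case where Owner 1 bids 6 and Owner 2 bids 7.
Truthful bid 7: loses, pays 0, utility 0.
Bid 12 instead: wins, pays 6, utility 7 - 6 = 1.
Since 1 > 0, bidding 12 is strictly better here, so truthful bidding is not dominant.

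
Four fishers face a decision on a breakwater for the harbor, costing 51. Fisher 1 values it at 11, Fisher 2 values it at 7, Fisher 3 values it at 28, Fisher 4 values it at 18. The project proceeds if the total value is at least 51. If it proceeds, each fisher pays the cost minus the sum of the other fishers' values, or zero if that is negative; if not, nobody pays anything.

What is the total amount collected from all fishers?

20

Total value 64 ≥ cost 51, so it is built.
Fisher 1: others sum to 53; max(0, 51 - 53) = 0.
Fisher 2: others sum to 57; max(0, 51 - 57) = 0.
Fisher 3: others sum to 36; max(0, 51 - 36) = 15.
Fisher 4: others sum to 46; max(0, 51 - 46) = 5.
Total collected = 0 + 0 + 15 + 5 = 20.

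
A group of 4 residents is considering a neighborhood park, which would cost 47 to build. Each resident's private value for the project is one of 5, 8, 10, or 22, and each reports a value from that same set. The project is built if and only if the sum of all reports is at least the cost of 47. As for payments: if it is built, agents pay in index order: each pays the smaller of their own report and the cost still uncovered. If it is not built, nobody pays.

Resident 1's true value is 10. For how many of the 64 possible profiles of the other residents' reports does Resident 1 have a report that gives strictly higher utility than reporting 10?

Others report (5, 22, 22): truth gives 0; report 5 gives 5 > 0. Violating.
Others report (8, 10, 22): truth gives 0; report 8 gives 2 > 0. Violating.
Others report (8, 22, 10): truth gives 0; report 8 gives 2 > 0. Violating.
Others report (8, 22, 22): truth gives 0; report 5 gives 5 > 0. Violating.
Others report (5, 5, 5): truth gives 0; no alternative beats it.
Others report (5, 5, 8): truth gives 0; no alternative beats it.
(Checking all 64 profiles: 19 have a profitable deviation, 45 do not.)

19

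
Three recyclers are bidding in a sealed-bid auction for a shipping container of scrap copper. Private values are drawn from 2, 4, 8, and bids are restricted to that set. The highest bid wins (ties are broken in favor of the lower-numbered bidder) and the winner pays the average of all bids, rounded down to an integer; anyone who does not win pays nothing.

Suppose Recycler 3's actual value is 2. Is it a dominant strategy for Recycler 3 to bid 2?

Yes

Check each profile of the others' bids and compare truth against every alternative bid.
Others bid (2, 2): truth gives 0, best alternative gives 0.
Others bid (2, 4): truth gives 0, best alternative gives 0.
Others bid (2, 8): truth gives 0, best alternative gives 0.
Others bid (4, 2): truth gives 0, best alternative gives 0.
Others bid (4, 4): truth gives 0, best alternative gives 0.
Others bid (4, 8): truth gives 0, best alternative gives 0.
(Remaining 3 profiles checked similarly; truth is weakly best in each.)
In every case the truthful bid is at least as good as any alternative, so it is a dominant strategy.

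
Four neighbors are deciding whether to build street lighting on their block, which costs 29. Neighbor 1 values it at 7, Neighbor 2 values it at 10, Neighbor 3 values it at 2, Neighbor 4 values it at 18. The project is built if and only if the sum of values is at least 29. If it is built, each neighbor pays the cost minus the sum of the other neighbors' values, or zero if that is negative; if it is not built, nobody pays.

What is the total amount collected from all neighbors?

12

Total value 37 ≥ cost 29, so it is built.
Neighbor 1: others sum to 30; max(0, 29 - 30) = 0.
Neighbor 2: others sum to 27; max(0, 29 - 27) = 2.
Neighbor 3: others sum to 35; max(0, 29 - 35) = 0.
Neighbor 4: others sum to 19; max(0, 29 - 19) = 10.
Total collected = 0 + 2 + 0 + 10 = 12.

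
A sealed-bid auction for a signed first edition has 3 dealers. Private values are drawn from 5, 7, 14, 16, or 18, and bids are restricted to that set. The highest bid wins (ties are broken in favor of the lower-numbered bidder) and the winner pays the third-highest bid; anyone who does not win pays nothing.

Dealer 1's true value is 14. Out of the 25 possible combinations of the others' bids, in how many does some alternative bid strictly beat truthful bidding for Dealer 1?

8

Others bid (5, 16): truth gives 0; bid 16 gives 9 > 0. Violating.
Others bid (5, 18): truth gives 0; bid 18 gives 9 > 0. Violating.
Others bid (7, 16): truth gives 0; bid 16 gives 7 > 0. Violating.
Others bid (7, 18): truth gives 0; bid 18 gives 7 > 0. Violating.
Others bid (5, 5): truth gives 9; no alternative beats it.
Others bid (5, 7): truth gives 9; no alternative beats it.
(Checking all 25 profiles: 8 have a profitable deviation, 17 do not.)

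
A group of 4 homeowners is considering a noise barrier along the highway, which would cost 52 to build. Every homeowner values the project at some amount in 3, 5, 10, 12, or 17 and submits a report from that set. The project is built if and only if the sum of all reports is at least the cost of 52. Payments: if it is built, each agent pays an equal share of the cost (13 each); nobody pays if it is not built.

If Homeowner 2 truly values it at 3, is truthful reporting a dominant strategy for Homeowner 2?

Check each profile of the others' reports and compare truth against every alternative report.
Others report (17, 17, 17): truth gives -10, best alternative gives -10.
Others report (3, 3, 3): truth gives 0, best alternative gives 0.
Others report (3, 3, 5): truth gives 0, best alternative gives 0.
Others report (3, 3, 10): truth gives 0, best alternative gives 0.
Others report (3, 3, 12): truth gives 0, best alternative gives 0.
Others report (3, 3, 17): truth gives 0, best alternative gives 0.
(Remaining 119 profiles checked similarly; truth is weakly best in each.)
In every case the truthful report is at least as good as any alternative, so it is a dominant strategy.

Yes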